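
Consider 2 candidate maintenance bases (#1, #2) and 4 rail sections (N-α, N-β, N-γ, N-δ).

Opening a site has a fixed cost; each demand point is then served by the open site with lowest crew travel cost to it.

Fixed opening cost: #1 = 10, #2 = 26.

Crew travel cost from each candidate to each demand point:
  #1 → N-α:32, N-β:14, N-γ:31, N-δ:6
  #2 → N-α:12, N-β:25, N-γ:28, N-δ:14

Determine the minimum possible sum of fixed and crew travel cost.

Open {#1}: assign each demand point to its cheapest open site.
  N-α→#1 32, N-β→#1 14, N-γ→#1 31, N-δ→#1 6
  crew travel cost 83, fixed 10 → total 93.
Compare {#1, #2}: crew travel cost 60 + fixed 36 = 96.
Compare {#2}: crew travel cost 79 + fixed 26 = 105.

93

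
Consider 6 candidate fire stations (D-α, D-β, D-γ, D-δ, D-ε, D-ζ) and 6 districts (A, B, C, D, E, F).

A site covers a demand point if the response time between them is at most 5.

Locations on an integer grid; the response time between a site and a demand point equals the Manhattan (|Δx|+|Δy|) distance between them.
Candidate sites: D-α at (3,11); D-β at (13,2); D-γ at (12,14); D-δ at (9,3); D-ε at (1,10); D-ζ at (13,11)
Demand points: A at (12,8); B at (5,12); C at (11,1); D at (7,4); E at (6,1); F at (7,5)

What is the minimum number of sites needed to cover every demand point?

Coverage sets (demand points within 5 of each site):
  D-α: {B}
  D-β: {C}
  D-γ: {}
  D-δ: {C, D, E, F}
  D-ε: {}
  D-ζ: {A}
No 2 sites suffice: every size-2 union leaves at least one demand point uncovered.
But {D-α, D-δ, D-ζ} covers everything, so the minimum is 3.

3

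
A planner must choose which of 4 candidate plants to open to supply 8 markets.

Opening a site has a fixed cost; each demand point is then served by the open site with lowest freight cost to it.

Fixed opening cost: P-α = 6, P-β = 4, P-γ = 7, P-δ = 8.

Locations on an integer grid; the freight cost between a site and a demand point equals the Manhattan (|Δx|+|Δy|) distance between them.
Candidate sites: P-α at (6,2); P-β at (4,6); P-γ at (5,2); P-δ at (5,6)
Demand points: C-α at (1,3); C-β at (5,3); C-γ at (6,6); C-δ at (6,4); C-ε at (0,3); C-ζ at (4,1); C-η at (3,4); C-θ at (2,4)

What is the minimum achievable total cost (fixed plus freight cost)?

37

Open {P-β, P-γ}: assign each demand point to its cheapest open site.
  C-α→P-γ 5, C-β→P-γ 1, C-γ→P-β 2, C-δ→P-γ 3, C-ε→P-γ 6, C-ζ→P-γ 2, C-η→P-β 3, C-θ→P-β 4
  freight cost 26, fixed 11 → total 37.
Compare {P-γ}: freight cost 31 + fixed 7 = 38.
Compare {P-β}: freight cost 35 + fixed 4 = 39.
Compare {P-α, P-β}: freight cost 29 + fixed 10 = 39.
All other subsets cost ≥ 38. Minimum total cost: 37.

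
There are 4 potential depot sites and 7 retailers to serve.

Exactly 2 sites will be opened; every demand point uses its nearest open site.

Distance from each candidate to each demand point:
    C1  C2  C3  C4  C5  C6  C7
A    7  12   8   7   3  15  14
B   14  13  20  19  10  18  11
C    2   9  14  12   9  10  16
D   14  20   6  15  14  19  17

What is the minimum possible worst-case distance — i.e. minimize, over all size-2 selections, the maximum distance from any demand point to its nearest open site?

14

Open {A, C}.
  Farthest demand point is C7 at distance 14 (to A); all others are ≤ 14.
With {B, C} the worst case is 14.
With {A, B} the worst case is 15.
No size-2 selection achieves below 14.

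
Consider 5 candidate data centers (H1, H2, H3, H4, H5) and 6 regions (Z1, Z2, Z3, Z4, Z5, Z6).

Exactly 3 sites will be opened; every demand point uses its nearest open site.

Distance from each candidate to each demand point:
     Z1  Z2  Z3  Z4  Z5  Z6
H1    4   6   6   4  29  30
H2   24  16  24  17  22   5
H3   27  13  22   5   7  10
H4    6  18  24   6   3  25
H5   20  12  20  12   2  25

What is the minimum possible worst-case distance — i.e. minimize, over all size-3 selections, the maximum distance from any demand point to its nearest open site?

6

Open {H1, H2, H4}.
  Farthest demand point is Z2 at distance 6 (to H1); all others are ≤ 6.
With {H1, H2, H5} the worst case is 6.
With {H1, H2, H3} the worst case is 7.
No size-3 selection achieves below 6.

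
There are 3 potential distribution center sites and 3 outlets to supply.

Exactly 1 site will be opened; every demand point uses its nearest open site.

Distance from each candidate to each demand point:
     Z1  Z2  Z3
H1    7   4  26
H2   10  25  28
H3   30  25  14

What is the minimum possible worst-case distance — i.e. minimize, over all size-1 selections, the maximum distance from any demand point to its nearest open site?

Open {H1}.
  Farthest demand point is Z3 at distance 26 (to H1); all others are ≤ 26.
With {H2} the worst case is 28.
With {H3} the worst case is 30.
No size-1 selection achieves below 26.

26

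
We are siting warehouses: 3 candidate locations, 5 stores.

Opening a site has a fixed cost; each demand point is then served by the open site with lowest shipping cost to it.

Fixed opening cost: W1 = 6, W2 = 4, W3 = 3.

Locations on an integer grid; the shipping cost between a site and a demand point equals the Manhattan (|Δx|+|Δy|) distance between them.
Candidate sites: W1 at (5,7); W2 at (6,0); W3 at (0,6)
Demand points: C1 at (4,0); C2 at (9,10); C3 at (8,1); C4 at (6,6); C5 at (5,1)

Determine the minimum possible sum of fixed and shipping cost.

Open {W1, W2}: assign each demand point to its cheapest open site.
  C1→W2 2, C2→W1 7, C3→W2 3, C4→W1 2, C5→W2 2
  shipping cost 16, fixed 10 → total 26.
Compare {W1, W2, W3}: shipping cost 16 + fixed 13 = 29.
Compare {W2}: shipping cost 26 + fixed 4 = 30.
Compare {W2, W3}: shipping cost 26 + fixed 7 = 33.
All other subsets cost ≥ 29. Minimum total cost: 26.

26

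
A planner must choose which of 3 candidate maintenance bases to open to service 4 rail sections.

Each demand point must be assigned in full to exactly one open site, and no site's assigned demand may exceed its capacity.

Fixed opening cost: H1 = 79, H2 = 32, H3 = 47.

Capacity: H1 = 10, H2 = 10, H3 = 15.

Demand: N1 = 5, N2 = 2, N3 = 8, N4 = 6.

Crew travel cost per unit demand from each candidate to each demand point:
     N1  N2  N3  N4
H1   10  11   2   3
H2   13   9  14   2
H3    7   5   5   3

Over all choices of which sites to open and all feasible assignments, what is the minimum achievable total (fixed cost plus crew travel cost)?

Open {H2, H3}; cheapest assignment that respects the capacities:
  H2 (cap 10, load 6): N4 — cost 6×2 = 12
  H3 (cap 15, load 15): N1, N2, N3 — cost 5×7 + 2×5 + 8×5 = 85
  Shipping 97, fixed 79 → total 176.
  Any other capacity-feasible assignment to {H2, H3} ships for at least 97.
Compare {H1, H3}: its best feasible assignment gives total 205.
Compare {H1, H2, H3}: its best feasible assignment gives total 231.
Every other set of open sites that can feasibly serve all demand totals ≥ 205 even under its best assignment. Minimum: 176.

176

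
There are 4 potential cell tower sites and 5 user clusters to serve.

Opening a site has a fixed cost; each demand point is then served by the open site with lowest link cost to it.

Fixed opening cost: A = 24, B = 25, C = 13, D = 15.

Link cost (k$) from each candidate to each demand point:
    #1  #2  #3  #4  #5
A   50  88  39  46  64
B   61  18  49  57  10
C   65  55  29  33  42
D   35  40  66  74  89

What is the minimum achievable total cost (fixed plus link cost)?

Open {B, C, D}: assign each demand point to its cheapest open site.
  #1→D 35, #2→B 18, #3→C 29, #4→C 33, #5→B 10
  link cost 125, fixed 53 → total 178.
Compare {B, C}: link cost 151 + fixed 38 = 189.
Compare {A, B, C}: link cost 140 + fixed 62 = 202.
Compare {A, B, C, D}: link cost 125 + fixed 77 = 202.
All other subsets cost ≥ 189. Minimum total cost: 178.

178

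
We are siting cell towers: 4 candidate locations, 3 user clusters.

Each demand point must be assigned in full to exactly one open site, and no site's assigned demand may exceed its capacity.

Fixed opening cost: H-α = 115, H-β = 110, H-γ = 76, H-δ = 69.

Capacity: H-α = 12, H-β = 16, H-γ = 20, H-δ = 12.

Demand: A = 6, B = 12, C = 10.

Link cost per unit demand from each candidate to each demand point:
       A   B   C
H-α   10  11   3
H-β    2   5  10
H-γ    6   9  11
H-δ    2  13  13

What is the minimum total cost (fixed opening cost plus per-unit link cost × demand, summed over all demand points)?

365

Open {H-α, H-γ}; cheapest assignment that respects the capacities:
  H-α (cap 12, load 10): C — cost 10×3 = 30
  H-γ (cap 20, load 18): A, B — cost 6×6 + 12×9 = 144
  Shipping 174, fixed 191 → total 365.
  Any other capacity-feasible assignment to {H-α, H-γ} ships for at least 174.
Compare {H-β, H-γ}: its best feasible assignment gives total 392.
Compare {H-α, H-β, H-δ}: its best feasible assignment gives total 396.
Every other set of open sites that can feasibly serve all demand totals ≥ 392 even under its best assignment. Minimum: 365.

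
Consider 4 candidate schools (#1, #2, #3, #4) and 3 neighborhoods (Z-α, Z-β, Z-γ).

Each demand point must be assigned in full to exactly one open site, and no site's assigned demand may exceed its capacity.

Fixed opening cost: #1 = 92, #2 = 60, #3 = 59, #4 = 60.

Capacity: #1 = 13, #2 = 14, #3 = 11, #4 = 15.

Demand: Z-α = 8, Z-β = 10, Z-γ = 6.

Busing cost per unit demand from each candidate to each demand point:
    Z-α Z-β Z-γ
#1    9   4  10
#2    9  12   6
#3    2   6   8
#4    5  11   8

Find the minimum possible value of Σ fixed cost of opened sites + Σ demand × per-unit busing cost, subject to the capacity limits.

Open {#3, #4}; cheapest assignment that respects the capacities:
  #3 (cap 11, load 10): Z-β — cost 10×6 = 60
  #4 (cap 15, load 14): Z-α, Z-γ — cost 8×5 + 6×8 = 88
  Shipping 148, fixed 119 → total 267.
  Any other capacity-feasible assignment to {#3, #4} ships for at least 148.
Compare {#1, #4}: its best feasible assignment gives total 280.
Compare {#2, #3}: its best feasible assignment gives total 287.
Every other set of open sites that can feasibly serve all demand totals ≥ 280 even under its best assignment. Minimum: 267.

267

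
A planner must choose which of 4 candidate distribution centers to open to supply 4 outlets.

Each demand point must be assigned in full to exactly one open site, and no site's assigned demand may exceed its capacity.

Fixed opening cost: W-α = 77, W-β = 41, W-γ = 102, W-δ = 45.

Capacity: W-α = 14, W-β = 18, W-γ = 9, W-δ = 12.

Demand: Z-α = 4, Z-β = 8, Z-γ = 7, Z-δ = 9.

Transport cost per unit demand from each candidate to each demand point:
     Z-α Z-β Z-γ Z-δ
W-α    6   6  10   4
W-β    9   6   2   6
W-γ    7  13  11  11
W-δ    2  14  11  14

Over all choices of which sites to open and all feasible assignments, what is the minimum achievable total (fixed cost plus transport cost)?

240

Open {W-α, W-β}; cheapest assignment that respects the capacities:
  W-α (cap 14, load 13): Z-α, Z-δ — cost 4×6 + 9×4 = 60
  W-β (cap 18, load 15): Z-β, Z-γ — cost 8×6 + 7×2 = 62
  Shipping 122, fixed 118 → total 240.
  Any other capacity-feasible assignment to {W-α, W-β} ships for at least 122.
Compare {W-α, W-β, W-δ}: its best feasible assignment gives total 269.
Compare {W-β, W-δ}: its best feasible assignment gives total 273.
Every other set of open sites that can feasibly serve all demand totals ≥ 269 even under its best assignment. Minimum: 240.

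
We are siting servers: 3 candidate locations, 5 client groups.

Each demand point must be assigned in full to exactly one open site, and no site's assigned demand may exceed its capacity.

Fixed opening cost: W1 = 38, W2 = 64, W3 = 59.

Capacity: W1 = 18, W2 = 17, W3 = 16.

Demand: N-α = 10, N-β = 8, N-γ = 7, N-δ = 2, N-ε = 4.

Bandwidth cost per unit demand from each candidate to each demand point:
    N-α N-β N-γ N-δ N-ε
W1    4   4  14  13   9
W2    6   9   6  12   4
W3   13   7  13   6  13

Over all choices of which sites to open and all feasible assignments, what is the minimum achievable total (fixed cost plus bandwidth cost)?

Open {W1, W2}; cheapest assignment that respects the capacities:
  W1 (cap 18, load 18): N-α, N-β — cost 10×4 + 8×4 = 72
  W2 (cap 17, load 13): N-γ, N-δ, N-ε — cost 7×6 + 2×12 + 4×4 = 82
  Shipping 154, fixed 102 → total 256.
  Any other capacity-feasible assignment to {W1, W2} ships for at least 154.
Compare {W1, W2, W3}: its best feasible assignment gives total 303.
Compare {W1, W3}: its best feasible assignment gives total 324.
Every other set of open sites that can feasibly serve all demand totals ≥ 303 even under its best assignment. Minimum: 256.

256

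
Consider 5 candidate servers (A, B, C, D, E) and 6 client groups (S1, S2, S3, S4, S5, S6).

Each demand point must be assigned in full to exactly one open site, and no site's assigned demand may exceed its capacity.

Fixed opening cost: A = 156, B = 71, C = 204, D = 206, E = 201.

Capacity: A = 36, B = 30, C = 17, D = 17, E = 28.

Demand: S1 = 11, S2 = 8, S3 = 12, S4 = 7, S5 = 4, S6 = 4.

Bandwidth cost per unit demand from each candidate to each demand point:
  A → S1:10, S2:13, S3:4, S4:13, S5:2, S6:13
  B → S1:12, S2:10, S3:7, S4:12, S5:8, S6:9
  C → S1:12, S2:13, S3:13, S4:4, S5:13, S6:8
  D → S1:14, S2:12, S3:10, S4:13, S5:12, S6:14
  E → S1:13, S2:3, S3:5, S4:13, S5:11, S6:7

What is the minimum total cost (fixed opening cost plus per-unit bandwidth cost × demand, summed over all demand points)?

593

Open {A, B}; cheapest assignment that respects the capacities:
  A (cap 36, load 27): S1, S3, S5 — cost 11×10 + 12×4 + 4×2 = 166
  B (cap 30, load 19): S2, S4, S6 — cost 8×10 + 7×12 + 4×9 = 200
  Shipping 366, fixed 227 → total 593.
  Any other capacity-feasible assignment to {A, B} ships for at least 366.
Compare {B, E}: its best feasible assignment gives total 632.
Compare {A, E}: its best feasible assignment gives total 666.
Every other set of open sites that can feasibly serve all demand totals ≥ 632 even under its best assignment. Minimum: 593.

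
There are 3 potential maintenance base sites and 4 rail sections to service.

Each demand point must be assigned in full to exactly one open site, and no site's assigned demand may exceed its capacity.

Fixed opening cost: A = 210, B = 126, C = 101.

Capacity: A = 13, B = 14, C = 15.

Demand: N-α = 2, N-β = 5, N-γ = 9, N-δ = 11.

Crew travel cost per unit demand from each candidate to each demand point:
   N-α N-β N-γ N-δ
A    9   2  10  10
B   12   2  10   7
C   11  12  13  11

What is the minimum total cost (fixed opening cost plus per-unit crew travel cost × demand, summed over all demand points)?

470

Open {B, C}; cheapest assignment that respects the capacities:
  B (cap 14, load 14): N-β, N-γ — cost 5×2 + 9×10 = 100
  C (cap 15, load 13): N-α, N-δ — cost 2×11 + 11×11 = 143
  Shipping 243, fixed 227 → total 470.
  Any other capacity-feasible assignment to {B, C} ships for at least 243.
Compare {A, B}: its best feasible assignment gives total 564.
Compare {A, C}: its best feasible assignment gives total 616.
Every other set of open sites that can feasibly serve all demand totals ≥ 564 even under its best assignment. Minimum: 470.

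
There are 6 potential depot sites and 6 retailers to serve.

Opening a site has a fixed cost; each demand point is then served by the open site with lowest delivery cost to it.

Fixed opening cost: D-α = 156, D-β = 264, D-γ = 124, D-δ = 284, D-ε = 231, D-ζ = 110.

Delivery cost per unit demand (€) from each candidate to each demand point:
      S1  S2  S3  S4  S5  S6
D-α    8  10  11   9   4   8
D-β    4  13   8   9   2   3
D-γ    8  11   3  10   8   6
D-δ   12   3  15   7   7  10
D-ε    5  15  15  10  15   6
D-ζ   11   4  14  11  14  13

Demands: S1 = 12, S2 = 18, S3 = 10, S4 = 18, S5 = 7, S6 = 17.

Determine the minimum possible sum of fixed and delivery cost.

Open {D-γ, D-ζ}: assign each demand point to its cheapest open site.
  S1→D-γ 12×8=96, S2→D-ζ 18×4=72, S3→D-γ 10×3=30, S4→D-γ 18×10=180, S5→D-γ 7×8=56, S6→D-γ 17×6=102
  delivery cost 536, fixed 234 → total 770.
Compare {D-γ}: delivery cost 662 + fixed 124 = 786.
Compare {D-β, D-ζ}: delivery cost 427 + fixed 374 = 801.
Compare {D-β}: delivery cost 589 + fixed 264 = 853.
All other subsets cost ≥ 786. Minimum total cost: 770.

770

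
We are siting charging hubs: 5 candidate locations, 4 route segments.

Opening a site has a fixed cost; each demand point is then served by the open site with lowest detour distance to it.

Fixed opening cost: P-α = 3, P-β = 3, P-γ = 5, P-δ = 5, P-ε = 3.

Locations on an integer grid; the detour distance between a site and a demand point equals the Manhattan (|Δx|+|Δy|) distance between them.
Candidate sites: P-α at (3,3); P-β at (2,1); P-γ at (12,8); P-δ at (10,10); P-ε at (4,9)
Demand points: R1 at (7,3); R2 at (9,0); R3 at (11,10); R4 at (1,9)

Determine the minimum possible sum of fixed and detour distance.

Open {P-α, P-δ, P-ε}: assign each demand point to its cheapest open site.
  R1→P-α 4, R2→P-α 9, R3→P-δ 1, R4→P-ε 3
  detour distance 17, fixed 11 → total 28.
Compare {P-α, P-δ}: detour distance 22 + fixed 8 = 30.
Compare {P-α, P-ε}: detour distance 24 + fixed 6 = 30.
Compare {P-α, P-γ, P-ε}: detour distance 19 + fixed 11 = 30.
All other subsets cost ≥ 30. Minimum total cost: 28.

28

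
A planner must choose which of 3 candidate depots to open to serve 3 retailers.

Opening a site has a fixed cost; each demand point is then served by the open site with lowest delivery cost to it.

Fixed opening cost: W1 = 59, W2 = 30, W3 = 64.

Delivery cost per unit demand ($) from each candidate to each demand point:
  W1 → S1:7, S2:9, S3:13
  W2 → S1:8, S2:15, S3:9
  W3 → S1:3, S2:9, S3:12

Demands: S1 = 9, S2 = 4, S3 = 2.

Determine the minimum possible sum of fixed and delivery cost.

151

Open {W3}: assign each demand point to its cheapest open site.
  S1→W3 9×3=27, S2→W3 4×9=36, S3→W3 2×12=24
  delivery cost 87, fixed 64 → total 151.
Compare {W2, W3}: delivery cost 81 + fixed 94 = 175.
Compare {W2}: delivery cost 150 + fixed 30 = 180.
Compare {W1}: delivery cost 125 + fixed 59 = 184.
All other subsets cost ≥ 175. Minimum total cost: 151.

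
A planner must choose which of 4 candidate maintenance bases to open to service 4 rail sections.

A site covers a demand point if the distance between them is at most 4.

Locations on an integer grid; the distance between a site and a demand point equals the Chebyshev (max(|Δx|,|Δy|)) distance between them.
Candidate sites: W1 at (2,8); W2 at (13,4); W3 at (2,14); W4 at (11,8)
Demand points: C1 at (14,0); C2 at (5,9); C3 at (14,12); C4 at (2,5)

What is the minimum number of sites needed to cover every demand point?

3

Coverage sets (demand points within 4 of each site):
  W1: {C2, C4}
  W2: {C1}
  W3: {}
  W4: {C3}
No 2 sites suffice: every size-2 union leaves at least one demand point uncovered.
But {W1, W2, W4} covers everything, so the minimum is 3.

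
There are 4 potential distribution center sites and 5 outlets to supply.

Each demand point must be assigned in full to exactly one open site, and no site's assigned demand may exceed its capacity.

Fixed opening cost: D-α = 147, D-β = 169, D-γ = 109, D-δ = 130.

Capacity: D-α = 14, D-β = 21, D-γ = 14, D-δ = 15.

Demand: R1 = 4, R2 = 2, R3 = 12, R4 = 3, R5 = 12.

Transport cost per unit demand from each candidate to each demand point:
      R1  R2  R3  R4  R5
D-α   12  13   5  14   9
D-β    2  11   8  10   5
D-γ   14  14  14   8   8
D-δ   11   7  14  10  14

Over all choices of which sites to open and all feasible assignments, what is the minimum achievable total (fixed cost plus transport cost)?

496

Open {D-α, D-β}; cheapest assignment that respects the capacities:
  D-α (cap 14, load 12): R3 — cost 12×5 = 60
  D-β (cap 21, load 21): R1, R2, R4, R5 — cost 4×2 + 2×11 + 3×10 + 12×5 = 120
  Shipping 180, fixed 316 → total 496.
  Any other capacity-feasible assignment to {D-α, D-β} ships for at least 180.
Compare {D-β, D-γ}: its best feasible assignment gives total 530.
Compare {D-β, D-δ}: its best feasible assignment gives total 579.
Every other set of open sites that can feasibly serve all demand totals ≥ 530 even under its best assignment. Minimum: 496.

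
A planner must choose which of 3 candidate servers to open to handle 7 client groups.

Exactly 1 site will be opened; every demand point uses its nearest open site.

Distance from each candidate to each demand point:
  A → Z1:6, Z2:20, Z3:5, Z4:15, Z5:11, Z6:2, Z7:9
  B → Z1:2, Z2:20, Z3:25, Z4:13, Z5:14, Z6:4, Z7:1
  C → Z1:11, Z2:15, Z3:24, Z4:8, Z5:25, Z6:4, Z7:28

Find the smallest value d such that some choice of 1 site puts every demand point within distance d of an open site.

20

Open {A}.
  Farthest demand point is Z2 at distance 20 (to A); all others are ≤ 20.
With {B} the worst case is 25.
With {C} the worst case is 28.
No size-1 selection achieves below 20.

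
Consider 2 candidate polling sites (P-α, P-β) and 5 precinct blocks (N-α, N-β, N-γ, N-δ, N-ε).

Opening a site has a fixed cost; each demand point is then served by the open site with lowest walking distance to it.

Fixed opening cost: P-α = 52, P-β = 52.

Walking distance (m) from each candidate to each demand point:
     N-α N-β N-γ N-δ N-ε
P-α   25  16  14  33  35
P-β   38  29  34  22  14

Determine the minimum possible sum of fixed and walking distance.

Open {P-α}: assign each demand point to its cheapest open site.
  N-α→P-α 25, N-β→P-α 16, N-γ→P-α 14, N-δ→P-α 33, N-ε→P-α 35
  walking distance 123, fixed 52 → total 175.
Compare {P-β}: walking distance 137 + fixed 52 = 189.
Compare {P-α, P-β}: walking distance 91 + fixed 104 = 195.

175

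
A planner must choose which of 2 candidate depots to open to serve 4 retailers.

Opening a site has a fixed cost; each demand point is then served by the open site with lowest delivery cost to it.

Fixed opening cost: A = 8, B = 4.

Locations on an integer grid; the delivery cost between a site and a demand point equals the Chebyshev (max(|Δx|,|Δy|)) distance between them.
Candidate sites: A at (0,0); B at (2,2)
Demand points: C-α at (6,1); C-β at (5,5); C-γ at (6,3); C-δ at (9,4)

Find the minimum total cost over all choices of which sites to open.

22

Open {B}: assign each demand point to its cheapest open site.
  C-α→B 4, C-β→B 3, C-γ→B 4, C-δ→B 7
  delivery cost 18, fixed 4 → total 22.
Compare {A, B}: delivery cost 18 + fixed 12 = 30.
Compare {A}: delivery cost 26 + fixed 8 = 34.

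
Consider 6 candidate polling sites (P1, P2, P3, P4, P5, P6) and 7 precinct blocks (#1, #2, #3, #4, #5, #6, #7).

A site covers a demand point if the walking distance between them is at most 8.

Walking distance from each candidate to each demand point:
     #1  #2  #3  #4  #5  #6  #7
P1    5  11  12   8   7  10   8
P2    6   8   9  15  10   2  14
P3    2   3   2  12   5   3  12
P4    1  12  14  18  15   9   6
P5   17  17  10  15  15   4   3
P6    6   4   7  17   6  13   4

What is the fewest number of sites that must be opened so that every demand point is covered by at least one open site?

2

Coverage sets (demand points within 8 of each site):
  P1: {#1, #4, #5, #7}
  P2: {#1, #2, #6}
  P3: {#1, #2, #3, #5, #6}
  P4: {#1, #7}
  P5: {#6, #7}
  P6: {#1, #2, #3, #5, #7}
No single site covers all 7 demand points.
But {P1, P3} covers everything, so the minimum is 2.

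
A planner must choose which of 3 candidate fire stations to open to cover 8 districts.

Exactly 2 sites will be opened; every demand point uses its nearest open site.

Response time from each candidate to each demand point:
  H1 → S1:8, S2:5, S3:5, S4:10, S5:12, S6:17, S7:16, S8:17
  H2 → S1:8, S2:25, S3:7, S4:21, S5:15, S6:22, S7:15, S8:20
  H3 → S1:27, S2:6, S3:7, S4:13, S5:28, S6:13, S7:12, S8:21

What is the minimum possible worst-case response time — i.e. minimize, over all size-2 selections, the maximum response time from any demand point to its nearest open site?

Open {H1, H2}.
  Farthest demand point is S6 at response time 17 (to H1); all others are ≤ 17.
With {H1, H3} the worst case is 17.
With {H2, H3} the worst case is 20.
No size-2 selection achieves below 17.

17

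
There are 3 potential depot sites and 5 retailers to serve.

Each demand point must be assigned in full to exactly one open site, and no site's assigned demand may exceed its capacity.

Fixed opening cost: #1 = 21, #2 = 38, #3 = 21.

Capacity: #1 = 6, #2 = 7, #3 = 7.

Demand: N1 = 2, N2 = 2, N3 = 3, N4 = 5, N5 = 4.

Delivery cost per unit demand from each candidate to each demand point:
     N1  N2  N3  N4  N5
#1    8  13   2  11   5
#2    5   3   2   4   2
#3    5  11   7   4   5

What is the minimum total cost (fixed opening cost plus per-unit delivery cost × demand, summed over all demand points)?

Open {#1, #2, #3}; cheapest assignment that respects the capacities:
  #1 (cap 6, load 3): N3 — cost 3×2 = 6
  #2 (cap 7, load 6): N2, N5 — cost 2×3 + 4×2 = 14
  #3 (cap 7, load 7): N1, N4 — cost 2×5 + 5×4 = 30
  Shipping 50, fixed 80 → total 130.
  Any other capacity-feasible assignment to {#1, #2, #3} ships for at least 50.
Total demand is 16 and no other set of sites has combined capacity ≥ 16, so {#1, #2, #3} is the only feasible choice of open sites. Minimum: 130.

130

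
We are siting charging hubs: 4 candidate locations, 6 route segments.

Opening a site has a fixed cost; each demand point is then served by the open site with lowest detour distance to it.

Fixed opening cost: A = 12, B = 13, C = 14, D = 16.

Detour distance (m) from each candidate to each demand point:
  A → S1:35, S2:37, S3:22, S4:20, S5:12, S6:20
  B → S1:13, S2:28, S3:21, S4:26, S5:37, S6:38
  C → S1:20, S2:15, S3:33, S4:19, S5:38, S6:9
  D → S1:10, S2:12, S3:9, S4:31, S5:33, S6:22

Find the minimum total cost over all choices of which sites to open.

Open {A, D}: assign each demand point to its cheapest open site.
  S1→D 10, S2→D 12, S3→D 9, S4→A 20, S5→A 12, S6→A 20
  detour distance 83, fixed 28 → total 111.
Compare {A, C, D}: detour distance 71 + fixed 42 = 113.
Compare {C, D}: detour distance 92 + fixed 30 = 122.
Compare {A, C}: detour distance 97 + fixed 26 = 123.
All other subsets cost ≥ 113. Minimum total cost: 111.

111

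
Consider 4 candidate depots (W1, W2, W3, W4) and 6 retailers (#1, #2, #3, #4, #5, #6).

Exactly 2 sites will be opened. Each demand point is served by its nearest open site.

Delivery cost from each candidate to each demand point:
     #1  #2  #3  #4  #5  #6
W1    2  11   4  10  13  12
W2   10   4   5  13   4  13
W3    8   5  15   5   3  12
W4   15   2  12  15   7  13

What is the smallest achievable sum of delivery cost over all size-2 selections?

31

Open {W1, W3}.
  #1→W1 2, #2→W3 5, #3→W1 4, #4→W3 5, #5→W3 3, #6→W1 12  ⇒ total 31.
Compare {W1, W2}: total 36.
Compare {W1, W4}: total 37.
No size-2 selection does better; minimum is 31.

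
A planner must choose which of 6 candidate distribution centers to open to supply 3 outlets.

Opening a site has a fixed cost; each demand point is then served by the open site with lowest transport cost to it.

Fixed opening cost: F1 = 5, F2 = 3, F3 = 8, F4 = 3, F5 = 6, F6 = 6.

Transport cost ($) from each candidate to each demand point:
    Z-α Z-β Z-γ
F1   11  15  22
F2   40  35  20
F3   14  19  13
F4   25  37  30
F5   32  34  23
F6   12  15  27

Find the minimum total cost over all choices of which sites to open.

52

Open {F1, F3}: assign each demand point to its cheapest open site.
  Z-α→F1 11, Z-β→F1 15, Z-γ→F3 13
  transport cost 39, fixed 13 → total 52.
Compare {F1}: transport cost 48 + fixed 5 = 53.
Compare {F3}: transport cost 46 + fixed 8 = 54.
Compare {F1, F2}: transport cost 46 + fixed 8 = 54.
All other subsets cost ≥ 53. Minimum total cost: 52.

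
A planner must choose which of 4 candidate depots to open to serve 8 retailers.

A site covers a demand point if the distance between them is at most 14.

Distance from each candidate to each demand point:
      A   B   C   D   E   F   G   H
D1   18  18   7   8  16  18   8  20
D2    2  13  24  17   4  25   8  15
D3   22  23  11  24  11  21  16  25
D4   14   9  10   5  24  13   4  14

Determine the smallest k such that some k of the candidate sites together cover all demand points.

Coverage sets (demand points within 14 of each site):
  D1: {C, D, G}
  D2: {A, B, E, G}
  D3: {C, E}
  D4: {A, B, C, D, F, G, H}
No single site covers all 8 demand points.
But {D2, D4} covers everything, so the minimum is 2.

2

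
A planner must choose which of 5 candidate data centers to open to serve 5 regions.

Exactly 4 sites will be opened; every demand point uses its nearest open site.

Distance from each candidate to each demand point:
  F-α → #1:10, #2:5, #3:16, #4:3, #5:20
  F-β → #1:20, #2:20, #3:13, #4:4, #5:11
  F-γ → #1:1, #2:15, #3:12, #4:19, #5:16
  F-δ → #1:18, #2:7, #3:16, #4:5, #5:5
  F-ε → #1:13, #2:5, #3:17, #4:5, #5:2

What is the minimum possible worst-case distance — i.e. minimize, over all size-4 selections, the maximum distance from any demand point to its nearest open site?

Open {F-α, F-β, F-γ, F-δ}.
  Farthest demand point is #3 at distance 12 (to F-γ); all others are ≤ 12.
With {F-α, F-β, F-γ, F-ε} the worst case is 12.
With {F-α, F-γ, F-δ, F-ε} the worst case is 12.
No size-4 selection achieves below 12.

12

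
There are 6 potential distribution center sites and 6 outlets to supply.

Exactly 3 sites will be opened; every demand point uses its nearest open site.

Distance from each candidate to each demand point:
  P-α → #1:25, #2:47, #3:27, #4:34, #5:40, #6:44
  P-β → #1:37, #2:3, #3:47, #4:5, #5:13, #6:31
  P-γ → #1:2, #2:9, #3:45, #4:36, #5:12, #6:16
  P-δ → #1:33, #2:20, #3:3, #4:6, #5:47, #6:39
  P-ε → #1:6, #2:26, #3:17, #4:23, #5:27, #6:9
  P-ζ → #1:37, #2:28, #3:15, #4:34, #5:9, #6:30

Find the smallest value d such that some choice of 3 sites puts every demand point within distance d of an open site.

12

Open {P-γ, P-δ, P-ε}.
  Farthest demand point is #5 at distance 12 (to P-γ); all others are ≤ 12.
With {P-β, P-δ, P-ε} the worst case is 13.
With {P-β, P-ε, P-ζ} the worst case is 15.
No size-3 selection achieves below 12.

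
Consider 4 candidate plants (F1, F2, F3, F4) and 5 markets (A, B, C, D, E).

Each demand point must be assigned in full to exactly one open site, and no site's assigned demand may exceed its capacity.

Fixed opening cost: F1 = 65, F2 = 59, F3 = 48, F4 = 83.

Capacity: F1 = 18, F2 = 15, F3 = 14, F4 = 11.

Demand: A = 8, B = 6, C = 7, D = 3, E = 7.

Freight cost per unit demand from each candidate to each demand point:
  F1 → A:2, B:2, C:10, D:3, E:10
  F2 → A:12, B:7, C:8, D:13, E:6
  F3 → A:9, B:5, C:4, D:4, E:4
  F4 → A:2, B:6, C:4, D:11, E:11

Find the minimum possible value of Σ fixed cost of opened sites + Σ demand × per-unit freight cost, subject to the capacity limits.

206

Open {F1, F3}; cheapest assignment that respects the capacities:
  F1 (cap 18, load 17): A, B, D — cost 8×2 + 6×2 + 3×3 = 37
  F3 (cap 14, load 14): C, E — cost 7×4 + 7×4 = 56
  Shipping 93, fixed 113 → total 206.
  Any other capacity-feasible assignment to {F1, F3} ships for at least 93.
Compare {F1, F2}: its best feasible assignment gives total 259.
Compare {F1, F2, F3}: its best feasible assignment gives total 265.
Every other set of open sites that can feasibly serve all demand totals ≥ 259 even under its best assignment. Minimum: 206.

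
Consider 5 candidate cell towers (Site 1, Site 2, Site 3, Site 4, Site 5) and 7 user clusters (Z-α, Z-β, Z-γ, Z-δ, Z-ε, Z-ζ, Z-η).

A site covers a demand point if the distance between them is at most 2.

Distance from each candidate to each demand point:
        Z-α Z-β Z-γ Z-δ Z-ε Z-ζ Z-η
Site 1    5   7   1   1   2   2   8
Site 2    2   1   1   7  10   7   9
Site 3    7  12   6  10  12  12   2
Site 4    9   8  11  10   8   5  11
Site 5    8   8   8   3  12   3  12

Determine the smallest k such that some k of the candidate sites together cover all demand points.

3

Coverage sets (demand points within 2 of each site):
  Site 1: {Z-γ, Z-δ, Z-ε, Z-ζ}
  Site 2: {Z-α, Z-β, Z-γ}
  Site 3: {Z-η}
  Site 4: {}
  Site 5: {}
No 2 sites suffice: every size-2 union leaves at least one demand point uncovered.
But {Site 1, Site 2, Site 3} covers everything, so the minimum is 3.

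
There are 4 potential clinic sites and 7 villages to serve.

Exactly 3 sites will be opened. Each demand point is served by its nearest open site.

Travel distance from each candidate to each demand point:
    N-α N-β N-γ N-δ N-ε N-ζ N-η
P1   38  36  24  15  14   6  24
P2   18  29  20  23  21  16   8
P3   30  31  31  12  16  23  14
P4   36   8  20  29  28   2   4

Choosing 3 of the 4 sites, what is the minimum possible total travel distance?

Open {P2, P3, P4}.
  N-α→P2 18, N-β→P4 8, N-γ→P2 20, N-δ→P3 12, N-ε→P3 16, N-ζ→P4 2, N-η→P4 4  ⇒ total 80.
Compare {P1, P2, P4}: total 81.
Compare {P1, P3, P4}: total 90.
No size-3 selection does better; minimum is 80.

80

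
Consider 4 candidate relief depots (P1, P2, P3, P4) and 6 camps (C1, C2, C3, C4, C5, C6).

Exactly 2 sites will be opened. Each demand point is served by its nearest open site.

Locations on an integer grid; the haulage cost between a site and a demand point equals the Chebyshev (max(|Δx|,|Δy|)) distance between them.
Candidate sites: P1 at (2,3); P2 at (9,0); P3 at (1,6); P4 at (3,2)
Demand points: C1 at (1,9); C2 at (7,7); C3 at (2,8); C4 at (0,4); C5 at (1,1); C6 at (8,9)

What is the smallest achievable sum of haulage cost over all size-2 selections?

Open {P1, P3}.
  C1→P3 3, C2→P1 5, C3→P3 2, C4→P1 2, C5→P1 2, C6→P1 6  ⇒ total 20.
Compare {P3, P4}: total 21.
Compare {P2, P3}: total 25.
No size-2 selection does better; minimum is 20.

20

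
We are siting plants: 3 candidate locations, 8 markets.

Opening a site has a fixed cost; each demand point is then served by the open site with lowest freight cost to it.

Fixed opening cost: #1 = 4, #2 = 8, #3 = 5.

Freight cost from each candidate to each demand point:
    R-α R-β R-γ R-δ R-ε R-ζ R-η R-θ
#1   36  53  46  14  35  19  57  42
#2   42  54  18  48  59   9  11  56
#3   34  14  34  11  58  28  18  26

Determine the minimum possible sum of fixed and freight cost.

175

Open {#1, #2, #3}: assign each demand point to its cheapest open site.
  R-α→#3 34, R-β→#3 14, R-γ→#2 18, R-δ→#3 11, R-ε→#1 35, R-ζ→#2 9, R-η→#2 11, R-θ→#3 26
  freight cost 158, fixed 17 → total 175.
Compare {#2, #3}: freight cost 181 + fixed 13 = 194.
Compare {#1, #3}: freight cost 191 + fixed 9 = 200.
Compare {#3}: freight cost 223 + fixed 5 = 228.
All other subsets cost ≥ 194. Minimum total cost: 175.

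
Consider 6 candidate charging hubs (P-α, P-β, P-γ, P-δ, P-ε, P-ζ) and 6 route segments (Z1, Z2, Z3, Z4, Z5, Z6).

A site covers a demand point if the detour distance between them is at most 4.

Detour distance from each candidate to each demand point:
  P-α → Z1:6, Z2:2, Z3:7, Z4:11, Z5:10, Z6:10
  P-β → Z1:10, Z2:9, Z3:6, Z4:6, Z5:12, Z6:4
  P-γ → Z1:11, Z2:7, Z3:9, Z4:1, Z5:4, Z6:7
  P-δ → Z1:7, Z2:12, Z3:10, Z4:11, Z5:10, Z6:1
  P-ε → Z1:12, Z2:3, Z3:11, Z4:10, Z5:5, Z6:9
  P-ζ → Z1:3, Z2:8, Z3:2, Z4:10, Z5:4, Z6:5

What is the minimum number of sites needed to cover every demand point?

Coverage sets (demand points within 4 of each site):
  P-α: {Z2}
  P-β: {Z6}
  P-γ: {Z4, Z5}
  P-δ: {Z6}
  P-ε: {Z2}
  P-ζ: {Z1, Z3, Z5}
No 3 sites suffice: every size-3 union leaves at least one demand point uncovered.
But {P-α, P-β, P-γ, P-ζ} covers everything, so the minimum is 4.

4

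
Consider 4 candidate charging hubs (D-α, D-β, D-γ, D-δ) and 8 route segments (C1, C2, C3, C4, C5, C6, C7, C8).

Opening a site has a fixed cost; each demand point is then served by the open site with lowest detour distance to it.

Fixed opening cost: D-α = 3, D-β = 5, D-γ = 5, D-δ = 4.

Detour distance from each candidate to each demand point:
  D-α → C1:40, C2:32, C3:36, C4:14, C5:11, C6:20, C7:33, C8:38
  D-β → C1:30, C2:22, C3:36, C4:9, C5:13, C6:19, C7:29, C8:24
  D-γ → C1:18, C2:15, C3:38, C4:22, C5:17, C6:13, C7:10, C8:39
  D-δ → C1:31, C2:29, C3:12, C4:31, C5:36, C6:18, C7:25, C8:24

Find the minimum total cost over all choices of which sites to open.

Open {D-β, D-γ, D-δ}: assign each demand point to its cheapest open site.
  C1→D-γ 18, C2→D-γ 15, C3→D-δ 12, C4→D-β 9, C5→D-β 13, C6→D-γ 13, C7→D-γ 10, C8→D-β 24
  detour distance 114, fixed 14 → total 128.
Compare {D-α, D-γ, D-δ}: detour distance 117 + fixed 12 = 129.
Compare {D-α, D-β, D-γ, D-δ}: detour distance 112 + fixed 17 = 129.
Compare {D-γ, D-δ}: detour distance 131 + fixed 9 = 140.
All other subsets cost ≥ 129. Minimum total cost: 128.

128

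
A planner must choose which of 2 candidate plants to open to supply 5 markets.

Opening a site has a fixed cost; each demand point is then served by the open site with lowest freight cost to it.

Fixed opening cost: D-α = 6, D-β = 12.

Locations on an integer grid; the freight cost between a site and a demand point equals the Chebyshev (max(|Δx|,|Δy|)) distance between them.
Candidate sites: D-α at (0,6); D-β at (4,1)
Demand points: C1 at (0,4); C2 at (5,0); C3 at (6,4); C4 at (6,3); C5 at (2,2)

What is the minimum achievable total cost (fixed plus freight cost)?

24

Open {D-β}: assign each demand point to its cheapest open site.
  C1→D-β 4, C2→D-β 1, C3→D-β 3, C4→D-β 2, C5→D-β 2
  freight cost 12, fixed 12 → total 24.
Compare {D-α, D-β}: freight cost 10 + fixed 18 = 28.
Compare {D-α}: freight cost 24 + fixed 6 = 30.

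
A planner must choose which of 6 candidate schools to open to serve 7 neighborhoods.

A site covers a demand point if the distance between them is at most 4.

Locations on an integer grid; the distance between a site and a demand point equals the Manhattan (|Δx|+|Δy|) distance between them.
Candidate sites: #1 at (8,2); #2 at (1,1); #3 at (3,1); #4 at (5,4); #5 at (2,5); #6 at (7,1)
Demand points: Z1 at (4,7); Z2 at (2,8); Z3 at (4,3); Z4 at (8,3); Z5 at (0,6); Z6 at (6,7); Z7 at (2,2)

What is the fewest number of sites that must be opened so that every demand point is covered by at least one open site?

Coverage sets (demand points within 4 of each site):
  #1: {Z4}
  #2: {Z7}
  #3: {Z3, Z7}
  #4: {Z1, Z3, Z4, Z6}
  #5: {Z1, Z2, Z3, Z5, Z7}
  #6: {Z4}
No single site covers all 7 demand points.
But {#4, #5} covers everything, so the minimum is 2.

2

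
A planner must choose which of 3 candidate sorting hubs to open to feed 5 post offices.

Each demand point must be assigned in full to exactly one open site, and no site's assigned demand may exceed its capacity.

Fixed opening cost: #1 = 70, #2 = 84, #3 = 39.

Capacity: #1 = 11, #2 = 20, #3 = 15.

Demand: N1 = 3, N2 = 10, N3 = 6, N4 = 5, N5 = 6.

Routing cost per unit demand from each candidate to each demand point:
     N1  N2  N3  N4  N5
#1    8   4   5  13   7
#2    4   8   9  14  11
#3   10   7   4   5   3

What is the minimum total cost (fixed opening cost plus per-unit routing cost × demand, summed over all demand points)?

312

Open {#2, #3}; cheapest assignment that respects the capacities:
  #2 (cap 20, load 19): N1, N2, N3 — cost 3×4 + 10×8 + 6×9 = 146
  #3 (cap 15, load 11): N4, N5 — cost 5×5 + 6×3 = 43
  Shipping 189, fixed 123 → total 312.
  Any other capacity-feasible assignment to {#2, #3} ships for at least 189.
Compare {#1, #2, #3}: its best feasible assignment gives total 342.
Compare {#1, #2}: its best feasible assignment gives total 396.
Every other set of open sites that can feasibly serve all demand totals ≥ 342 even under its best assignment. Minimum: 312.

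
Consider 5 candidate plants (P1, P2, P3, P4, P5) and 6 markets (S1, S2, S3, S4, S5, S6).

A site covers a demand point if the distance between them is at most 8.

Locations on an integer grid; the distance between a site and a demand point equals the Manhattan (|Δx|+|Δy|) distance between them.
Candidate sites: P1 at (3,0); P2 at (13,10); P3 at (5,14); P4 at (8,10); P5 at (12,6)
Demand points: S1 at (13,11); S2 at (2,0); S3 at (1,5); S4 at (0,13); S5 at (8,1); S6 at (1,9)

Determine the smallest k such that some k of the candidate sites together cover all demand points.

Coverage sets (demand points within 8 of each site):
  P1: {S2, S3, S5}
  P2: {S1}
  P3: {S4}
  P4: {S1, S6}
  P5: {S1}
No 2 sites suffice: every size-2 union leaves at least one demand point uncovered.
But {P1, P3, P4} covers everything, so the minimum is 3.

3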